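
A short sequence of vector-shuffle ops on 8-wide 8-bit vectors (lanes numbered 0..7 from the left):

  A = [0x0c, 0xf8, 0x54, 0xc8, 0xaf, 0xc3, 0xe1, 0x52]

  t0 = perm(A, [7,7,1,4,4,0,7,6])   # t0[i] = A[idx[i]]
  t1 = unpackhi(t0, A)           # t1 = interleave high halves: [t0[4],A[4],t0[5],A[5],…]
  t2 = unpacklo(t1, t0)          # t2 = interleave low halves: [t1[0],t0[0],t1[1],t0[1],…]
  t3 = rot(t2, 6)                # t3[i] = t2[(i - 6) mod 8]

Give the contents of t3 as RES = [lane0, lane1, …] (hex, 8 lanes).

  t0: 52 52 f8 af af 0c 52 e1
  t1: af af 0c c3 52 e1 e1 52
  t2: af 52 af 52 0c f8 c3 af
  t3: af 52 0c f8 c3 af af 52

RES = [0xaf, 0x52, 0x0c, 0xf8, 0xc3, 0xaf, 0xaf, 0x52]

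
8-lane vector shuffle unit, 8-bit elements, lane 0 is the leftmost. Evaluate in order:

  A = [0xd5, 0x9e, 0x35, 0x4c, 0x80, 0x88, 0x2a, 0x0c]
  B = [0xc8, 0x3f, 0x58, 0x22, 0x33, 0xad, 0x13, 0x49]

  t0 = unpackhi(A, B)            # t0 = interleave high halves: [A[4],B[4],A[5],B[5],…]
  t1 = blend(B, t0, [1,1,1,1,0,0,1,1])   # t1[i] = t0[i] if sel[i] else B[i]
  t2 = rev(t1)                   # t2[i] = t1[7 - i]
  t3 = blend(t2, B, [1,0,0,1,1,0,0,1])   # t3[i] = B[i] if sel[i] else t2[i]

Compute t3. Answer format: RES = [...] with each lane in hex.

RES = [0xc8, 0x0c, 0xad, 0x22, 0x33, 0x88, 0x33, 0x49]

t0 = [0x80, 0x33, 0x88, 0xad, 0x2a, 0x13, 0x0c, 0x49]
t1 = [0x80, 0x33, 0x88, 0xad, 0x33, 0xad, 0x0c, 0x49]
t2 = [0x49, 0x0c, 0xad, 0x33, 0xad, 0x88, 0x33, 0x80]
t3 = [0xc8, 0x0c, 0xad, 0x22, 0x33, 0x88, 0x33, 0x49]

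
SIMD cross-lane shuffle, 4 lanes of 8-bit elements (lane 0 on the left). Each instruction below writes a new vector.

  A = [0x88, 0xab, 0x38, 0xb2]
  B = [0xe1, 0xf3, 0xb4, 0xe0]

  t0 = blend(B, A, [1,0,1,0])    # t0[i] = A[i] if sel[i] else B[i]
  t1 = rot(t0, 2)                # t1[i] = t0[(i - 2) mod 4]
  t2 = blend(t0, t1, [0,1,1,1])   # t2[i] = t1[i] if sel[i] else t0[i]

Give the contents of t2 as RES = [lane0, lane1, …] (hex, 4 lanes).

RES = [ 0x88  0xe0  0x88  0xf3 ]

  t0: 88 f3 38 e0
  t1: 38 e0 88 f3
  t2: 88 e0 88 f3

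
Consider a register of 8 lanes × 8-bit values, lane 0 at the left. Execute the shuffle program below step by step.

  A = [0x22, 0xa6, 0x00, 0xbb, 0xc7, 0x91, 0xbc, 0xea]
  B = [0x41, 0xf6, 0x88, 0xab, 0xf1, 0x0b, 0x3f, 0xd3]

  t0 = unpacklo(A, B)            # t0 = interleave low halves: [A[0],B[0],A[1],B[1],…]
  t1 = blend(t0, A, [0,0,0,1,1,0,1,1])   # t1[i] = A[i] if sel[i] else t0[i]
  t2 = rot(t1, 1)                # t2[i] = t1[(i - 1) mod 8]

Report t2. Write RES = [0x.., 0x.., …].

RES = [0xea, 0x22, 0x41, 0xa6, 0xbb, 0xc7, 0x88, 0xbc]

t0 = [0x22, 0x41, 0xa6, 0xf6, 0x00, 0x88, 0xbb, 0xab]
t1 = [0x22, 0x41, 0xa6, 0xbb, 0xc7, 0x88, 0xbc, 0xea]
t2 = [0xea, 0x22, 0x41, 0xa6, 0xbb, 0xc7, 0x88, 0xbc]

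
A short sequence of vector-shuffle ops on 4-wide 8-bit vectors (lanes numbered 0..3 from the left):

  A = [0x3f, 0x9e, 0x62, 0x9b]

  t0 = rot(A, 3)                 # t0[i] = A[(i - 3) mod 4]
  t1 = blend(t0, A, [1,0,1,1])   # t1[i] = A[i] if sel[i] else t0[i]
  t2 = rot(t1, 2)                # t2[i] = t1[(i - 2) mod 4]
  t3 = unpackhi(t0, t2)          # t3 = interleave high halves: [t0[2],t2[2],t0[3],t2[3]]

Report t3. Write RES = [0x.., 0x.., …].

RES = [ 0x9b  0x3f  0x3f  0x62 ]

→ t0 |9e|62|9b|3f|
→ t1 |3f|62|62|9b|
→ t2 |62|9b|3f|62|
→ t3 |9b|3f|3f|62|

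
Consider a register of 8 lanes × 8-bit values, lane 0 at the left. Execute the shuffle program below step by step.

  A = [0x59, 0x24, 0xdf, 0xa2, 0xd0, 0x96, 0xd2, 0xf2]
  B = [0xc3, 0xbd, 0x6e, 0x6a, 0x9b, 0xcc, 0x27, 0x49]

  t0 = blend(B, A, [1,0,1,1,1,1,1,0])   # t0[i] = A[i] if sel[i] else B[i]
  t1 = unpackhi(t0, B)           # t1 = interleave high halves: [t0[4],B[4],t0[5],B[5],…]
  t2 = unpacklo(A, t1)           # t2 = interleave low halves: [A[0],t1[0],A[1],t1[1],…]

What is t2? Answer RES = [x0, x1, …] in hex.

  t0: 59 bd df a2 d0 96 d2 49
  t1: d0 9b 96 cc d2 27 49 49
  t2: 59 d0 24 9b df 96 a2 cc

RES = [ 0x59  0xd0  0x24  0x9b  0xdf  0x96  0xa2  0xcc ]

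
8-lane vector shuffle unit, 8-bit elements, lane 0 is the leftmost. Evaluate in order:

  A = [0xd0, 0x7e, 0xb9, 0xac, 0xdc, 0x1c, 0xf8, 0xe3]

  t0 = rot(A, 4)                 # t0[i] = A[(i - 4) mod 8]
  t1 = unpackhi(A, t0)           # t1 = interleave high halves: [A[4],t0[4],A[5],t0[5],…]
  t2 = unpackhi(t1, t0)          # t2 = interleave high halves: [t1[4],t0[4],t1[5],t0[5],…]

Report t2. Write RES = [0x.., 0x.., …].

RES = [0xf8, 0xd0, 0xb9, 0x7e, 0xe3, 0xb9, 0xac, 0xac]

→ t0 |dc|1c|f8|e3|d0|7e|b9|ac|
→ t1 |dc|d0|1c|7e|f8|b9|e3|ac|
→ t2 |f8|d0|b9|7e|e3|b9|ac|ac|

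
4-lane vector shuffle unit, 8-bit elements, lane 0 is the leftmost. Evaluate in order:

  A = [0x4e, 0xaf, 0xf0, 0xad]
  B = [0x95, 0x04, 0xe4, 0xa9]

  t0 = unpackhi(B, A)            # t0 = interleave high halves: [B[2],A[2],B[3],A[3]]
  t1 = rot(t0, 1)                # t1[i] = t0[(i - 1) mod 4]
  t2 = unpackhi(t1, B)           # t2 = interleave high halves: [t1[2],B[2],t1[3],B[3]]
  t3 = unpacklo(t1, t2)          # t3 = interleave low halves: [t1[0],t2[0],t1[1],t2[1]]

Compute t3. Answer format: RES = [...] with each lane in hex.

→ t0 |e4|f0|a9|ad|
→ t1 |ad|e4|f0|a9|
→ t2 |f0|e4|a9|a9|
→ t3 |ad|f0|e4|e4|

RES = [0xad, 0xf0, 0xe4, 0xe4]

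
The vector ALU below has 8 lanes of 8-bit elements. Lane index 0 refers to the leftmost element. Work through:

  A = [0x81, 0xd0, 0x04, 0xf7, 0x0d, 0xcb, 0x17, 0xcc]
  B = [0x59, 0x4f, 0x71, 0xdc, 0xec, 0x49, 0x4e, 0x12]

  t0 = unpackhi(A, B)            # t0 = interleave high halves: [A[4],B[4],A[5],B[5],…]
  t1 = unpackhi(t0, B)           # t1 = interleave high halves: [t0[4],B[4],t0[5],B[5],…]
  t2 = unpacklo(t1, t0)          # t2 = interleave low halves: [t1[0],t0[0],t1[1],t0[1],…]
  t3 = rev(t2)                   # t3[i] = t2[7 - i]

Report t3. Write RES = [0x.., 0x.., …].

RES = [ 0x49  0x49  0xcb  0x4e  0xec  0xec  0x0d  0x17 ]

t0 = [0x0d, 0xec, 0xcb, 0x49, 0x17, 0x4e, 0xcc, 0x12]
t1 = [0x17, 0xec, 0x4e, 0x49, 0xcc, 0x4e, 0x12, 0x12]
t2 = [0x17, 0x0d, 0xec, 0xec, 0x4e, 0xcb, 0x49, 0x49]
t3 = [0x49, 0x49, 0xcb, 0x4e, 0xec, 0xec, 0x0d, 0x17]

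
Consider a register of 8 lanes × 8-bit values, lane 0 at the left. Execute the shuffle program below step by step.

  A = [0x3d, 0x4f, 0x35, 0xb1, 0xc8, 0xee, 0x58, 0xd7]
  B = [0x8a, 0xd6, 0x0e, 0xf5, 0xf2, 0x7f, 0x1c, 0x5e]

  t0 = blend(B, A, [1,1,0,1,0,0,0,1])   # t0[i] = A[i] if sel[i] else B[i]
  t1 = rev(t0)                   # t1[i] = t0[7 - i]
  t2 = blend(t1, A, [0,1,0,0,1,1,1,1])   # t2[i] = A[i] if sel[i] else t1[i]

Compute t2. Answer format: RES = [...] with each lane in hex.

RES = [ 0xd7  0x4f  0x7f  0xf2  0xc8  0xee  0x58  0xd7 ]

  t0: 3d 4f 0e b1 f2 7f 1c d7
  t1: d7 1c 7f f2 b1 0e 4f 3d
  t2: d7 4f 7f f2 c8 ee 58 d7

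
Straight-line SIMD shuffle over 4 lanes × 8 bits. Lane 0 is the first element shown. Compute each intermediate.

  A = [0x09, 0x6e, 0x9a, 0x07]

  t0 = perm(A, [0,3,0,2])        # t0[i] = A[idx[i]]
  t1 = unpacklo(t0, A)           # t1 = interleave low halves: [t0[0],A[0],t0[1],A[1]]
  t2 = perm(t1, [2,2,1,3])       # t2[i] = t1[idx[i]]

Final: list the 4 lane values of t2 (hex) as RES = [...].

RES = [0x07, 0x07, 0x09, 0x6e]

→ t0 |09|07|09|9a|
→ t1 |09|09|07|6e|
→ t2 |07|07|09|6e|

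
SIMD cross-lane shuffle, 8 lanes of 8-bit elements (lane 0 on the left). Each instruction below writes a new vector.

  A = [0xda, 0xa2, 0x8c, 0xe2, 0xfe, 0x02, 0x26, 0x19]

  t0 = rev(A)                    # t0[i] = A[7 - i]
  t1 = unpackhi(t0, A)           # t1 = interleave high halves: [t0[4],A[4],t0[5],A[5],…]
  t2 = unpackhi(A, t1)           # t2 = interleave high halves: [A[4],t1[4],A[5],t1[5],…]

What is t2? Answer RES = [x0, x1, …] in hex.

→ t0 |19|26|02|fe|e2|8c|a2|da|
→ t1 |e2|fe|8c|02|a2|26|da|19|
→ t2 |fe|a2|02|26|26|da|19|19|

RES = [0xfe, 0xa2, 0x02, 0x26, 0x26, 0xda, 0x19, 0x19]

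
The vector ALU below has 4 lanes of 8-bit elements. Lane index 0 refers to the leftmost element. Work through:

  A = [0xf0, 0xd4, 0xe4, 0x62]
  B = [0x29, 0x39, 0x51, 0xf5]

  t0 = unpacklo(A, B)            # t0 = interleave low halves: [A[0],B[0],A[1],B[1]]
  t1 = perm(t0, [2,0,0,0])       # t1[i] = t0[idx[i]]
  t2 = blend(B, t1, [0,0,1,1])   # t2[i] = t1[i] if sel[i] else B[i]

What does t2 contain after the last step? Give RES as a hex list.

→ t0 |f0|29|d4|39|
→ t1 |d4|f0|f0|f0|
→ t2 |29|39|f0|f0|

RES = [0x29, 0x39, 0xf0, 0xf0]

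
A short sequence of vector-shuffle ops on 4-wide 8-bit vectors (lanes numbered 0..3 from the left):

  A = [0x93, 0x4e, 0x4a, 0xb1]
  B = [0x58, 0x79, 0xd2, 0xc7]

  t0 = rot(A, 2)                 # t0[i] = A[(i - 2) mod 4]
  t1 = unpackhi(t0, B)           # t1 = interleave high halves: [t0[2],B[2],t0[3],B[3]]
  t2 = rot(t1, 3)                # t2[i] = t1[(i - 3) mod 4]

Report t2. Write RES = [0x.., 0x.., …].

  t0: 4a b1 93 4e
  t1: 93 d2 4e c7
  t2: d2 4e c7 93

RES = [0xd2, 0x4e, 0xc7, 0x93]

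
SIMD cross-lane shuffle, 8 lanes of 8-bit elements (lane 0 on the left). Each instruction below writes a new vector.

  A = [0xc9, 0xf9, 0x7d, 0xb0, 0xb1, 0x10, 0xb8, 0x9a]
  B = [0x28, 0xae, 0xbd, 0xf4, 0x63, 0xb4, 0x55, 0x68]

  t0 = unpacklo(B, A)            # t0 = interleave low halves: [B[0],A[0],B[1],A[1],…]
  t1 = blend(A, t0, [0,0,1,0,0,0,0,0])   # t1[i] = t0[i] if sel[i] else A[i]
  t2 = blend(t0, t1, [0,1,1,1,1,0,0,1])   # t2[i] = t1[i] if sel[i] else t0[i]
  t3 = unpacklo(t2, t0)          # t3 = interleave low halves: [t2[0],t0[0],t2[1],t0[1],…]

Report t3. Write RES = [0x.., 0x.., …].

→ t0 |28|c9|ae|f9|bd|7d|f4|b0|
→ t1 |c9|f9|ae|b0|b1|10|b8|9a|
→ t2 |28|f9|ae|b0|b1|7d|f4|9a|
→ t3 |28|28|f9|c9|ae|ae|b0|f9|

RES = [ 0x28  0x28  0xf9  0xc9  0xae  0xae  0xb0  0xf9 ]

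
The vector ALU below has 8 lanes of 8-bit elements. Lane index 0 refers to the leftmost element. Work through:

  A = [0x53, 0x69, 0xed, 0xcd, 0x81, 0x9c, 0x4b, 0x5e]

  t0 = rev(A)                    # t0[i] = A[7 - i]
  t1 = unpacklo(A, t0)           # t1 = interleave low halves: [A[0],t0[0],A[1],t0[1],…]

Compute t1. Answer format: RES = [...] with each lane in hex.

RES = [ 0x53  0x5e  0x69  0x4b  0xed  0x9c  0xcd  0x81 ]

→ t0 |5e|4b|9c|81|cd|ed|69|53|
→ t1 |53|5e|69|4b|ed|9c|cd|81|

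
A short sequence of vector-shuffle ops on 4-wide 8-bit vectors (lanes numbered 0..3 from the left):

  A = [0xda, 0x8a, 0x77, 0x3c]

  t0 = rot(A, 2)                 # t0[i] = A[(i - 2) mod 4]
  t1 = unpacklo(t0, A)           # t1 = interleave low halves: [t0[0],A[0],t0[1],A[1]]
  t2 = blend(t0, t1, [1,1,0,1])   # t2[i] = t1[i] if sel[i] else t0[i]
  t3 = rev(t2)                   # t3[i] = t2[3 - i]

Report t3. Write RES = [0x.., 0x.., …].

RES = [0x8a, 0xda, 0xda, 0x77]

  t0: 77 3c da 8a
  t1: 77 da 3c 8a
  t2: 77 da da 8a
  t3: 8a da da 77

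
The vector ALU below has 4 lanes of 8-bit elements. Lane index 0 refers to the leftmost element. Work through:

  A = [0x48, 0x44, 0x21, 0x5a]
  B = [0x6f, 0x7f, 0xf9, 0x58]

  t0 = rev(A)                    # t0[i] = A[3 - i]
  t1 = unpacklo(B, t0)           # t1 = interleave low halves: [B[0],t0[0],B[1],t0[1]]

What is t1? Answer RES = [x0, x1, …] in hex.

RES = [ 0x6f  0x5a  0x7f  0x21 ]

t0 = [0x5a, 0x21, 0x44, 0x48]
t1 = [0x6f, 0x5a, 0x7f, 0x21]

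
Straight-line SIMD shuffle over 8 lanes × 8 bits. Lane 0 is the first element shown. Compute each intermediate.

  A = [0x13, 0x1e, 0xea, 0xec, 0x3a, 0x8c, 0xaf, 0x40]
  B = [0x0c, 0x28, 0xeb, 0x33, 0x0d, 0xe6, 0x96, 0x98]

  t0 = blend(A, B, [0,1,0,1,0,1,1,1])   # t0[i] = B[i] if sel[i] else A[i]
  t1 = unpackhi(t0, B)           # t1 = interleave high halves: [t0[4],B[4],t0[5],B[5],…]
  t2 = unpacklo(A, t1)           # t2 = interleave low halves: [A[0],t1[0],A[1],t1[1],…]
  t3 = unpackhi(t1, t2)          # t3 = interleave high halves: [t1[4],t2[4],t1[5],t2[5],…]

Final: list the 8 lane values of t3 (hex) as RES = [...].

RES = [0x96, 0xea, 0x96, 0xe6, 0x98, 0xec, 0x98, 0xe6]

→ t0 |13|28|ea|33|3a|e6|96|98|
→ t1 |3a|0d|e6|e6|96|96|98|98|
→ t2 |13|3a|1e|0d|ea|e6|ec|e6|
→ t3 |96|ea|96|e6|98|ec|98|e6|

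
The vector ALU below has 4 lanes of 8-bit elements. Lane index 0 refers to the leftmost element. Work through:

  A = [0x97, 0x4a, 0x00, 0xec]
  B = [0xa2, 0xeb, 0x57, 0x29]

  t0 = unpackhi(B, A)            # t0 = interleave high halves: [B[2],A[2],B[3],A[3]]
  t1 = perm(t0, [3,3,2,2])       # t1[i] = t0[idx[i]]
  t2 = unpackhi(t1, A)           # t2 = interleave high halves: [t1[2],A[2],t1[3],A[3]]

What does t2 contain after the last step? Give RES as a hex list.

RES = [0x29, 0x00, 0x29, 0xec]

→ t0 |57|00|29|ec|
→ t1 |ec|ec|29|29|
→ t2 |29|00|29|ec|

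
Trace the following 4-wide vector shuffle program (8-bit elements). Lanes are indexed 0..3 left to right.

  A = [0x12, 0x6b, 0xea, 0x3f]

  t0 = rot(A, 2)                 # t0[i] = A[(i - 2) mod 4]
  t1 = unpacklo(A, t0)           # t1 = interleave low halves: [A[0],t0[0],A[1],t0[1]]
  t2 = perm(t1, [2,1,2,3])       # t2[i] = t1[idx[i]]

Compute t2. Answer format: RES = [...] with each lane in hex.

RES = [ 0x6b  0xea  0x6b  0x3f ]

t0 = [0xea, 0x3f, 0x12, 0x6b]
t1 = [0x12, 0xea, 0x6b, 0x3f]
t2 = [0x6b, 0xea, 0x6b, 0x3f]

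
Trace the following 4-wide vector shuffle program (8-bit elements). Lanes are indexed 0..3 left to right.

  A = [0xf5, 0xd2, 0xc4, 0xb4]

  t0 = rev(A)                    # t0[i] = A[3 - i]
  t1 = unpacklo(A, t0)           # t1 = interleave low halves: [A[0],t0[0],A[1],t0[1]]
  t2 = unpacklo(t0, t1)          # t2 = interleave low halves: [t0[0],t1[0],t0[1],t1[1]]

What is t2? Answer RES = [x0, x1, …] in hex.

t0 = [0xb4, 0xc4, 0xd2, 0xf5]
t1 = [0xf5, 0xb4, 0xd2, 0xc4]
t2 = [0xb4, 0xf5, 0xc4, 0xb4]

RES = [ 0xb4  0xf5  0xc4  0xb4 ]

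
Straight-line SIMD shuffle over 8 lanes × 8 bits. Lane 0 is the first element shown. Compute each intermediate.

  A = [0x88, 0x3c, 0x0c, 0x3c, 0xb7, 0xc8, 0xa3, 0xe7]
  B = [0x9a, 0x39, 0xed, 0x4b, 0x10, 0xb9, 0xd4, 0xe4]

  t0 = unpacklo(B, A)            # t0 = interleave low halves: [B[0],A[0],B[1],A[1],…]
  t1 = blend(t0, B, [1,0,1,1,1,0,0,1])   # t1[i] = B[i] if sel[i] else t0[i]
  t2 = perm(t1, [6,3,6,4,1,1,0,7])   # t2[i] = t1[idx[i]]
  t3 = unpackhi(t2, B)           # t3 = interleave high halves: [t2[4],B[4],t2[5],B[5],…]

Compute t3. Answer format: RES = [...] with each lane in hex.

RES = [ 0x88  0x10  0x88  0xb9  0x9a  0xd4  0xe4  0xe4 ]

t0 = [0x9a, 0x88, 0x39, 0x3c, 0xed, 0x0c, 0x4b, 0x3c]
t1 = [0x9a, 0x88, 0xed, 0x4b, 0x10, 0x0c, 0x4b, 0xe4]
t2 = [0x4b, 0x4b, 0x4b, 0x10, 0x88, 0x88, 0x9a, 0xe4]
t3 = [0x88, 0x10, 0x88, 0xb9, 0x9a, 0xd4, 0xe4, 0xe4]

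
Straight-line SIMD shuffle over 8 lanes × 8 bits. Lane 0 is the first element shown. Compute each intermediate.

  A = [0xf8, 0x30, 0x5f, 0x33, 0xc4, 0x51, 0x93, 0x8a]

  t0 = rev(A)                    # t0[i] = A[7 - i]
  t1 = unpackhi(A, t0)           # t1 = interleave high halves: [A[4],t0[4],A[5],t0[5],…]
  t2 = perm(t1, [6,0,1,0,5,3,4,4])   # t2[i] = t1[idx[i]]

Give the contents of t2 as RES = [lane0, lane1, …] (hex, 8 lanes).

t0 = [0x8a, 0x93, 0x51, 0xc4, 0x33, 0x5f, 0x30, 0xf8]
t1 = [0xc4, 0x33, 0x51, 0x5f, 0x93, 0x30, 0x8a, 0xf8]
t2 = [0x8a, 0xc4, 0x33, 0xc4, 0x30, 0x5f, 0x93, 0x93]

RES = [ 0x8a  0xc4  0x33  0xc4  0x30  0x5f  0x93  0x93 ]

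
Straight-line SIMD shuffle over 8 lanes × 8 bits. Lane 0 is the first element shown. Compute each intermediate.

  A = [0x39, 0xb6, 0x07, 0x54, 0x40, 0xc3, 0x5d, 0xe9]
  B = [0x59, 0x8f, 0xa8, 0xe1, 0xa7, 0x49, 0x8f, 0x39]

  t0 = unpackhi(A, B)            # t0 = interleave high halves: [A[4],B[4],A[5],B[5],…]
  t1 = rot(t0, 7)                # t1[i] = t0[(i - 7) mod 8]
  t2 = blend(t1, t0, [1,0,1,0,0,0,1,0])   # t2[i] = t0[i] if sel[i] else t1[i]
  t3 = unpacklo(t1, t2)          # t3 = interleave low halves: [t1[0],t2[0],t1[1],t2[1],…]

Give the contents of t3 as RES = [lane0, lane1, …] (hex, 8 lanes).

RES = [ 0xa7  0x40  0xc3  0xc3  0x49  0xc3  0x5d  0x5d ]

  t0: 40 a7 c3 49 5d 8f e9 39
  t1: a7 c3 49 5d 8f e9 39 40
  t2: 40 c3 c3 5d 8f e9 e9 40
  t3: a7 40 c3 c3 49 c3 5d 5d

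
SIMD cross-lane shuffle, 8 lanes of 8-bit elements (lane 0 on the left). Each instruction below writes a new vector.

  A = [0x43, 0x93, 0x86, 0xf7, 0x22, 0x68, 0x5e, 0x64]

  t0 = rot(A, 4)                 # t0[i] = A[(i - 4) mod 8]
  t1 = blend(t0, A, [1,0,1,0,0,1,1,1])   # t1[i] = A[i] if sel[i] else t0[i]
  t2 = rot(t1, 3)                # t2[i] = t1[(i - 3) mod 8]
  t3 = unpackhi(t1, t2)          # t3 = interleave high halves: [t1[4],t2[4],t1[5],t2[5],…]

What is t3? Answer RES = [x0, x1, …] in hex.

→ t0 |22|68|5e|64|43|93|86|f7|
→ t1 |43|68|86|64|43|68|5e|64|
→ t2 |68|5e|64|43|68|86|64|43|
→ t3 |43|68|68|86|5e|64|64|43|

RES = [0x43, 0x68, 0x68, 0x86, 0x5e, 0x64, 0x64, 0x43]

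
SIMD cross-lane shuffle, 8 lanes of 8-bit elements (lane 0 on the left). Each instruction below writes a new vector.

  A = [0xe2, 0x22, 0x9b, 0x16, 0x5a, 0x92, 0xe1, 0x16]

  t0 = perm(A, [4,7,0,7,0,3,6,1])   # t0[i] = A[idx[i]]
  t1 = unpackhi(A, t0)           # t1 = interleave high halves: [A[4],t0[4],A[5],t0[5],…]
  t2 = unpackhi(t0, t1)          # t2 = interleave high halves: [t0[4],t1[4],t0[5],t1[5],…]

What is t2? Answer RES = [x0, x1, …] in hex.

RES = [ 0xe2  0xe1  0x16  0xe1  0xe1  0x16  0x22  0x22 ]

  t0: 5a 16 e2 16 e2 16 e1 22
  t1: 5a e2 92 16 e1 e1 16 22
  t2: e2 e1 16 e1 e1 16 22 22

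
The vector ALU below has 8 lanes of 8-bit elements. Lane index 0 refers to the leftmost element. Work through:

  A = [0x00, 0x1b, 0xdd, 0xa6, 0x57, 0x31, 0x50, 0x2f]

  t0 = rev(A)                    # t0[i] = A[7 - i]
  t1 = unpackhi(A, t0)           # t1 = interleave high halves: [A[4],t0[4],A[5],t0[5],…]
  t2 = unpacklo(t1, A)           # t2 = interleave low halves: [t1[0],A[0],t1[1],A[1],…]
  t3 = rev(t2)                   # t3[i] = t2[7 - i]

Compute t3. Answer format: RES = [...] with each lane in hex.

RES = [ 0xa6  0xdd  0xdd  0x31  0x1b  0xa6  0x00  0x57 ]

t0 = [0x2f, 0x50, 0x31, 0x57, 0xa6, 0xdd, 0x1b, 0x00]
t1 = [0x57, 0xa6, 0x31, 0xdd, 0x50, 0x1b, 0x2f, 0x00]
t2 = [0x57, 0x00, 0xa6, 0x1b, 0x31, 0xdd, 0xdd, 0xa6]
t3 = [0xa6, 0xdd, 0xdd, 0x31, 0x1b, 0xa6, 0x00, 0x57]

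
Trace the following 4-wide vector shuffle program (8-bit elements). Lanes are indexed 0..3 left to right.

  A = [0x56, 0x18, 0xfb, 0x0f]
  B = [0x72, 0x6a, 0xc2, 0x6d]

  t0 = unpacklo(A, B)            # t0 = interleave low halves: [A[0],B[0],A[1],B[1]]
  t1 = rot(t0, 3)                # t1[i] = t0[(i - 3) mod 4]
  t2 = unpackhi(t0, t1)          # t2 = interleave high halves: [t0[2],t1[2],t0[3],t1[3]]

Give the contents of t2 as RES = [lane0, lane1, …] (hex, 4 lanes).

→ t0 |56|72|18|6a|
→ t1 |72|18|6a|56|
→ t2 |18|6a|6a|56|

RES = [0x18, 0x6a, 0x6a, 0x56]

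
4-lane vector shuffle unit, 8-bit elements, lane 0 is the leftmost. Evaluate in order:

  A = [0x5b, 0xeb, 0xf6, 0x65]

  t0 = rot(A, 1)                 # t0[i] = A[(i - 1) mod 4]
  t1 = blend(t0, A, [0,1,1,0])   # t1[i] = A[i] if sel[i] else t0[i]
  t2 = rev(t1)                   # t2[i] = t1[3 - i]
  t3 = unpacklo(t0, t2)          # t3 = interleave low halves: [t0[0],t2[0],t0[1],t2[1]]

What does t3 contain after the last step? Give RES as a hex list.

t0 = [0x65, 0x5b, 0xeb, 0xf6]
t1 = [0x65, 0xeb, 0xf6, 0xf6]
t2 = [0xf6, 0xf6, 0xeb, 0x65]
t3 = [0x65, 0xf6, 0x5b, 0xf6]

RES = [ 0x65  0xf6  0x5b  0xf6 ]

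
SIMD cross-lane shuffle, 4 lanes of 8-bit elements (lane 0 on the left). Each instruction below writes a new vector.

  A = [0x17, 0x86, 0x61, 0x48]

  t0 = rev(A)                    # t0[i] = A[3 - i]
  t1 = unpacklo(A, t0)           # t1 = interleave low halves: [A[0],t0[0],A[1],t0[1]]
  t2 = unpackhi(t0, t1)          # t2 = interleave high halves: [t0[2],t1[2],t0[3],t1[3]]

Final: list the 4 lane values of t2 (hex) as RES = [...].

RES = [ 0x86  0x86  0x17  0x61 ]

→ t0 |48|61|86|17|
→ t1 |17|48|86|61|
→ t2 |86|86|17|61|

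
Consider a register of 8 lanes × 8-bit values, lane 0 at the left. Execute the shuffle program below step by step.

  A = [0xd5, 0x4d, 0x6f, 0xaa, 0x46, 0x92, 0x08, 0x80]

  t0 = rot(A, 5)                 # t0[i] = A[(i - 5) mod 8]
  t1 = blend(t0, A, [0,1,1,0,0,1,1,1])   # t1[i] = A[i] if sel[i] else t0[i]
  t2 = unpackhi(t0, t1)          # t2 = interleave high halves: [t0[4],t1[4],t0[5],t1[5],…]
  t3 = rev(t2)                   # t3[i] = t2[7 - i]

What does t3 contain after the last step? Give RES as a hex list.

t0 = [0xaa, 0x46, 0x92, 0x08, 0x80, 0xd5, 0x4d, 0x6f]
t1 = [0xaa, 0x4d, 0x6f, 0x08, 0x80, 0x92, 0x08, 0x80]
t2 = [0x80, 0x80, 0xd5, 0x92, 0x4d, 0x08, 0x6f, 0x80]
t3 = [0x80, 0x6f, 0x08, 0x4d, 0x92, 0xd5, 0x80, 0x80]

RES = [ 0x80  0x6f  0x08  0x4d  0x92  0xd5  0x80  0x80 ]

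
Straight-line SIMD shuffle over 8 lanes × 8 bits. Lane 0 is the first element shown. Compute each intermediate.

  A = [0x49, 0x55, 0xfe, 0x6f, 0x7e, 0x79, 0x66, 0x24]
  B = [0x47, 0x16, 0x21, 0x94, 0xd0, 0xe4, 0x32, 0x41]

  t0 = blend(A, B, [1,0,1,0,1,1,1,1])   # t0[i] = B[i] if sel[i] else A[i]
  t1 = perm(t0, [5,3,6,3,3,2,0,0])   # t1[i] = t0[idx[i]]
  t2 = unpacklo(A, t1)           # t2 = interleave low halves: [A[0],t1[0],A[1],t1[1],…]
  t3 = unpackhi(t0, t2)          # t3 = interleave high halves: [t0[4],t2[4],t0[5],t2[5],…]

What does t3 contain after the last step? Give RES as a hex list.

RES = [0xd0, 0xfe, 0xe4, 0x32, 0x32, 0x6f, 0x41, 0x6f]

→ t0 |47|55|21|6f|d0|e4|32|41|
→ t1 |e4|6f|32|6f|6f|21|47|47|
→ t2 |49|e4|55|6f|fe|32|6f|6f|
→ t3 |d0|fe|e4|32|32|6f|41|6f|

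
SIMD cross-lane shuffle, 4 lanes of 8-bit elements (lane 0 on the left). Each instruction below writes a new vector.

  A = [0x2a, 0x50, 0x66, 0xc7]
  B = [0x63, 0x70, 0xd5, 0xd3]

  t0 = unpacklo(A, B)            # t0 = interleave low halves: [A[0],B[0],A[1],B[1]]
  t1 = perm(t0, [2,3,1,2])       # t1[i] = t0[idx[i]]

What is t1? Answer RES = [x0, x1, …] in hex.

t0 = [0x2a, 0x63, 0x50, 0x70]
t1 = [0x50, 0x70, 0x63, 0x50]

RES = [0x50, 0x70, 0x63, 0x50]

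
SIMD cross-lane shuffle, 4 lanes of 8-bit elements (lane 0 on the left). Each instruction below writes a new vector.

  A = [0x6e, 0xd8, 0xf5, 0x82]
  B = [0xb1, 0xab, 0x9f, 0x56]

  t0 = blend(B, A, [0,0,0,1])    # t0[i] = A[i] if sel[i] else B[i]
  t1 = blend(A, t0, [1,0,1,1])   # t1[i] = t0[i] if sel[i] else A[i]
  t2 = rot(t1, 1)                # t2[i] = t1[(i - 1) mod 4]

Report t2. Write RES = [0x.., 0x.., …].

  t0: b1 ab 9f 82
  t1: b1 d8 9f 82
  t2: 82 b1 d8 9f

RES = [ 0x82  0xb1  0xd8  0x9f ]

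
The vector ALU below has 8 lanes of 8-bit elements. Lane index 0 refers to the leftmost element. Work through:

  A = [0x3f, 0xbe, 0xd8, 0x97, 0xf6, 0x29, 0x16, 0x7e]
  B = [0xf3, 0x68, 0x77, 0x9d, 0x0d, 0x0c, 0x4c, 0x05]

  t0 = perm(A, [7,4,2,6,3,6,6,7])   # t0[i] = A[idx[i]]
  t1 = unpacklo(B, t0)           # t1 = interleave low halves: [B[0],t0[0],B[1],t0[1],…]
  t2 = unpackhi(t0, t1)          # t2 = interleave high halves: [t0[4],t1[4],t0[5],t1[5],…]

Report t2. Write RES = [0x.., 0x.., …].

RES = [ 0x97  0x77  0x16  0xd8  0x16  0x9d  0x7e  0x16 ]

→ t0 |7e|f6|d8|16|97|16|16|7e|
→ t1 |f3|7e|68|f6|77|d8|9d|16|
→ t2 |97|77|16|d8|16|9d|7e|16|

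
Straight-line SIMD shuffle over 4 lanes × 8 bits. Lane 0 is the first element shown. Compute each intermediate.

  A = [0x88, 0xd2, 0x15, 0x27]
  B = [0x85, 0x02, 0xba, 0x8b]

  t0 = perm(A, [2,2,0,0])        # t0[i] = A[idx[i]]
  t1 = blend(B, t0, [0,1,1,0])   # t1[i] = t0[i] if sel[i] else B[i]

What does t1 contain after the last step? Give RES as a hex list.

RES = [ 0x85  0x15  0x88  0x8b ]

  t0: 15 15 88 88
  t1: 85 15 88 8b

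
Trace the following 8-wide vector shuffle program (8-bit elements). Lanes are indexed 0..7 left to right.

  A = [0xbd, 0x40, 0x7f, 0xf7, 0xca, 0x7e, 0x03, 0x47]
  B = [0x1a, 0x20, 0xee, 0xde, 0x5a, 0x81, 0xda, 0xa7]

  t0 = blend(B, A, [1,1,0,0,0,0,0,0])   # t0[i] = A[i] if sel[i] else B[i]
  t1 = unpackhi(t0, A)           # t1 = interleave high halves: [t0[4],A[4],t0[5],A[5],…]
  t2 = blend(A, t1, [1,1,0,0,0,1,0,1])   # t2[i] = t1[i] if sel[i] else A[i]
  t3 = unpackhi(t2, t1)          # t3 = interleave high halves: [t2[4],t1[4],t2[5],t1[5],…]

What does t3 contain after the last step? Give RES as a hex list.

RES = [ 0xca  0xda  0x03  0x03  0x03  0xa7  0x47  0x47 ]

t0 = [0xbd, 0x40, 0xee, 0xde, 0x5a, 0x81, 0xda, 0xa7]
t1 = [0x5a, 0xca, 0x81, 0x7e, 0xda, 0x03, 0xa7, 0x47]
t2 = [0x5a, 0xca, 0x7f, 0xf7, 0xca, 0x03, 0x03, 0x47]
t3 = [0xca, 0xda, 0x03, 0x03, 0x03, 0xa7, 0x47, 0x47]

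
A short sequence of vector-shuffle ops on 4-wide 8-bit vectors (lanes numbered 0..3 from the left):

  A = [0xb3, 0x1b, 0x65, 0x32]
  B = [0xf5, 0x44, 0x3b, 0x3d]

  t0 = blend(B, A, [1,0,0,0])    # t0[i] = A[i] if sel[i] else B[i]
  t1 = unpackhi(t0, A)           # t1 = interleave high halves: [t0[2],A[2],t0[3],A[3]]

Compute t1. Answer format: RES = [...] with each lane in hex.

t0 = [0xb3, 0x44, 0x3b, 0x3d]
t1 = [0x3b, 0x65, 0x3d, 0x32]

RES = [0x3b, 0x65, 0x3d, 0x32]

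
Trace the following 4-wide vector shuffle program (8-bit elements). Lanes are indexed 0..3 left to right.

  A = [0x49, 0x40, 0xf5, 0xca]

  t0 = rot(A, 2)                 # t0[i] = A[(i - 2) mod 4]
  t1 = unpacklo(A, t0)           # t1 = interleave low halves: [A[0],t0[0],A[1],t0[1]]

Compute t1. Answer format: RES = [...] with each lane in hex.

RES = [0x49, 0xf5, 0x40, 0xca]

  t0: f5 ca 49 40
  t1: 49 f5 40 ca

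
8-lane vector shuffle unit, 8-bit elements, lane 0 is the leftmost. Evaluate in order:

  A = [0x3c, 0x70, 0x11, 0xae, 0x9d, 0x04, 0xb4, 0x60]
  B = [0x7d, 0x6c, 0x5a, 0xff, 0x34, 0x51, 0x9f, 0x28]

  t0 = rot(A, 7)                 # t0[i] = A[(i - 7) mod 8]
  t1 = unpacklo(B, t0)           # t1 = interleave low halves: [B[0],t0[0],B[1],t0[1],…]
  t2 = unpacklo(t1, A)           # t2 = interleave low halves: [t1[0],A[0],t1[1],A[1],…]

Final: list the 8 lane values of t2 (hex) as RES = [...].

t0 = [0x70, 0x11, 0xae, 0x9d, 0x04, 0xb4, 0x60, 0x3c]
t1 = [0x7d, 0x70, 0x6c, 0x11, 0x5a, 0xae, 0xff, 0x9d]
t2 = [0x7d, 0x3c, 0x70, 0x70, 0x6c, 0x11, 0x11, 0xae]

RES = [ 0x7d  0x3c  0x70  0x70  0x6c  0x11  0x11  0xae ]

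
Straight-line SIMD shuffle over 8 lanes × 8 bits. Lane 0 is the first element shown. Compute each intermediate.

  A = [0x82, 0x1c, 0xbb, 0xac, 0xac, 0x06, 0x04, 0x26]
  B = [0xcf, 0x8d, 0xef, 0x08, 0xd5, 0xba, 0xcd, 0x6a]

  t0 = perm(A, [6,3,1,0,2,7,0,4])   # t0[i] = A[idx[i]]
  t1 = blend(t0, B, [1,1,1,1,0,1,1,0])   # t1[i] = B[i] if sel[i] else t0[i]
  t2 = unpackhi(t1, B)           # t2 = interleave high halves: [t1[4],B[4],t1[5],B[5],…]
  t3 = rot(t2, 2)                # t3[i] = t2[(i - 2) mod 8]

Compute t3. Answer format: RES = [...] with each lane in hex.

t0 = [0x04, 0xac, 0x1c, 0x82, 0xbb, 0x26, 0x82, 0xac]
t1 = [0xcf, 0x8d, 0xef, 0x08, 0xbb, 0xba, 0xcd, 0xac]
t2 = [0xbb, 0xd5, 0xba, 0xba, 0xcd, 0xcd, 0xac, 0x6a]
t3 = [0xac, 0x6a, 0xbb, 0xd5, 0xba, 0xba, 0xcd, 0xcd]

RES = [ 0xac  0x6a  0xbb  0xd5  0xba  0xba  0xcd  0xcd ]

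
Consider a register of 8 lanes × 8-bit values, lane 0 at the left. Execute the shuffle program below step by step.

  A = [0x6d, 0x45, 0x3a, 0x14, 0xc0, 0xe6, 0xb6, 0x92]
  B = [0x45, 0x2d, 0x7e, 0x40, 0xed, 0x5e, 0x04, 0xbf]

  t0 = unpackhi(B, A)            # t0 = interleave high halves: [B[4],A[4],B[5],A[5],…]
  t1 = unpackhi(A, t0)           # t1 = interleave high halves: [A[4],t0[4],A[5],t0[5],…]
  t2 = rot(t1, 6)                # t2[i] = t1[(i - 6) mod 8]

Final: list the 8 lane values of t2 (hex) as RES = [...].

  t0: ed c0 5e e6 04 b6 bf 92
  t1: c0 04 e6 b6 b6 bf 92 92
  t2: e6 b6 b6 bf 92 92 c0 04

RES = [0xe6, 0xb6, 0xb6, 0xbf, 0x92, 0x92, 0xc0, 0x04]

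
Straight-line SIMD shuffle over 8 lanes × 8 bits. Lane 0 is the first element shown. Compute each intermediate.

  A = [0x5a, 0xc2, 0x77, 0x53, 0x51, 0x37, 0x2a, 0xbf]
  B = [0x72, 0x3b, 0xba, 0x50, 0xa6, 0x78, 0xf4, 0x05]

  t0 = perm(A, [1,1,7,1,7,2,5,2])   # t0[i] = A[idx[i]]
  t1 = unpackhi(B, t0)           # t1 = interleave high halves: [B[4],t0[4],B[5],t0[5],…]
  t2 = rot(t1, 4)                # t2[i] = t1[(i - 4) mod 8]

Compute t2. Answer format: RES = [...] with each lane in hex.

RES = [ 0xf4  0x37  0x05  0x77  0xa6  0xbf  0x78  0x77 ]

→ t0 |c2|c2|bf|c2|bf|77|37|77|
→ t1 |a6|bf|78|77|f4|37|05|77|
→ t2 |f4|37|05|77|a6|bf|78|77|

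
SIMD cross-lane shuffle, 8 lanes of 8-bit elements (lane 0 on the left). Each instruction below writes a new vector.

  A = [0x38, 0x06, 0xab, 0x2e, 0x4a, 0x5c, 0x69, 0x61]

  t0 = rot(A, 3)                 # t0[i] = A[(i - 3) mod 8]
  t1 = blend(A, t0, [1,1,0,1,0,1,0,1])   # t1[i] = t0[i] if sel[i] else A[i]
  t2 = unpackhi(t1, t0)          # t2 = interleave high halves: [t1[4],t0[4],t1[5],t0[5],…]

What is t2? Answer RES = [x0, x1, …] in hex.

  t0: 5c 69 61 38 06 ab 2e 4a
  t1: 5c 69 ab 38 4a ab 69 4a
  t2: 4a 06 ab ab 69 2e 4a 4a

RES = [ 0x4a  0x06  0xab  0xab  0x69  0x2e  0x4a  0x4a ]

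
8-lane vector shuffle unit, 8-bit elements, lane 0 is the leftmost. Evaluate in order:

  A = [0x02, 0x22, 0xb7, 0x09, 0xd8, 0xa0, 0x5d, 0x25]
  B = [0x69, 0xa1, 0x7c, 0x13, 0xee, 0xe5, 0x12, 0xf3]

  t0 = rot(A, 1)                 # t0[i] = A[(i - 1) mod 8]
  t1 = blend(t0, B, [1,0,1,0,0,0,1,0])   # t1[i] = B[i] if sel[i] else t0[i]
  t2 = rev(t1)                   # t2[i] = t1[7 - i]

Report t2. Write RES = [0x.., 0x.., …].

RES = [ 0x5d  0x12  0xd8  0x09  0xb7  0x7c  0x02  0x69 ]

  t0: 25 02 22 b7 09 d8 a0 5d
  t1: 69 02 7c b7 09 d8 12 5d
  t2: 5d 12 d8 09 b7 7c 02 69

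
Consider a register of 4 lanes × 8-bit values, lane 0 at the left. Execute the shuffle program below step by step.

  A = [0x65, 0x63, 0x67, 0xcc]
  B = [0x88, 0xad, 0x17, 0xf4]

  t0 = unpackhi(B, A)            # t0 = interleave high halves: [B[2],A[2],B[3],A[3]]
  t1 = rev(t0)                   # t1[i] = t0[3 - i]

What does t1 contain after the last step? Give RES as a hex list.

RES = [0xcc, 0xf4, 0x67, 0x17]

→ t0 |17|67|f4|cc|
→ t1 |cc|f4|67|17|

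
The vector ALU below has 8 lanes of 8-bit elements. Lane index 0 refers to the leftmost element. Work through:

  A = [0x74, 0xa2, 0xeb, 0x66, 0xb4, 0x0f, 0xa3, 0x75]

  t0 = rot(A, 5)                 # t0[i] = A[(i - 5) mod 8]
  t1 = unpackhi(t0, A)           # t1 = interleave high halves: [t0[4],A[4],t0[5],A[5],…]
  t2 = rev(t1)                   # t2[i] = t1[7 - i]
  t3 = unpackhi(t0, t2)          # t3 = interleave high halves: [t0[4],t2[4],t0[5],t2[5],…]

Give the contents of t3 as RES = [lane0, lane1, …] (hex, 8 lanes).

t0 = [0x66, 0xb4, 0x0f, 0xa3, 0x75, 0x74, 0xa2, 0xeb]
t1 = [0x75, 0xb4, 0x74, 0x0f, 0xa2, 0xa3, 0xeb, 0x75]
t2 = [0x75, 0xeb, 0xa3, 0xa2, 0x0f, 0x74, 0xb4, 0x75]
t3 = [0x75, 0x0f, 0x74, 0x74, 0xa2, 0xb4, 0xeb, 0x75]

RES = [ 0x75  0x0f  0x74  0x74  0xa2  0xb4  0xeb  0x75 ]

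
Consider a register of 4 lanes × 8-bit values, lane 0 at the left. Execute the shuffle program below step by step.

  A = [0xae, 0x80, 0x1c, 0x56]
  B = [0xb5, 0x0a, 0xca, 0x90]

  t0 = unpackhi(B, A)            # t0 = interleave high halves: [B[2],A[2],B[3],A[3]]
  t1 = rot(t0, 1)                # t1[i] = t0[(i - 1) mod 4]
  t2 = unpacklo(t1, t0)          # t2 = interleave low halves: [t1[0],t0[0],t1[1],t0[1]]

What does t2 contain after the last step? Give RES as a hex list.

RES = [ 0x56  0xca  0xca  0x1c ]

→ t0 |ca|1c|90|56|
→ t1 |56|ca|1c|90|
→ t2 |56|ca|ca|1c|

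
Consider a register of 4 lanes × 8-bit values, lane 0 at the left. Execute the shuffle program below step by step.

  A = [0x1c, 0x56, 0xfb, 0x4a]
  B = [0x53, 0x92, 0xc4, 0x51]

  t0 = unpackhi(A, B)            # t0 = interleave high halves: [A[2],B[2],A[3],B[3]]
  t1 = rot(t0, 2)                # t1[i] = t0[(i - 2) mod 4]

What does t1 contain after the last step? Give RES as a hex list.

t0 = [0xfb, 0xc4, 0x4a, 0x51]
t1 = [0x4a, 0x51, 0xfb, 0xc4]

RES = [ 0x4a  0x51  0xfb  0xc4 ]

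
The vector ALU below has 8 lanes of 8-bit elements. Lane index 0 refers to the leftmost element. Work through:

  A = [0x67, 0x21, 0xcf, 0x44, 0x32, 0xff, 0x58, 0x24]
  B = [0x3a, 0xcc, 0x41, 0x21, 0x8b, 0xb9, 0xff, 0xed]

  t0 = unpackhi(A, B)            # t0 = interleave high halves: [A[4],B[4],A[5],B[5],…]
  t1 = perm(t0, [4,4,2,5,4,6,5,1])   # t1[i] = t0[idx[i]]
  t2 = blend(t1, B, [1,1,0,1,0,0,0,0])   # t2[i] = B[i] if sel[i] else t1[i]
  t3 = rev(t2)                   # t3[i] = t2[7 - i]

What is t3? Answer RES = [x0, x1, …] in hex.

→ t0 |32|8b|ff|b9|58|ff|24|ed|
→ t1 |58|58|ff|ff|58|24|ff|8b|
→ t2 |3a|cc|ff|21|58|24|ff|8b|
→ t3 |8b|ff|24|58|21|ff|cc|3a|

RES = [0x8b, 0xff, 0x24, 0x58, 0x21, 0xff, 0xcc, 0x3a]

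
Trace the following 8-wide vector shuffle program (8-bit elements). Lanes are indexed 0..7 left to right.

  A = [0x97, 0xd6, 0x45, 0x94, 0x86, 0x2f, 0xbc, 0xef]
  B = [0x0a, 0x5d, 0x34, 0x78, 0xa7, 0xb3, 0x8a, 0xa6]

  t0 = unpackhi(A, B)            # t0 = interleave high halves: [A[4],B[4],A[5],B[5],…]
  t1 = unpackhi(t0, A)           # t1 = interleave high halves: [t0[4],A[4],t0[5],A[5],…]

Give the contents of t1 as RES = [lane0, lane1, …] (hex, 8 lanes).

RES = [ 0xbc  0x86  0x8a  0x2f  0xef  0xbc  0xa6  0xef ]

  t0: 86 a7 2f b3 bc 8a ef a6
  t1: bc 86 8a 2f ef bc a6 ef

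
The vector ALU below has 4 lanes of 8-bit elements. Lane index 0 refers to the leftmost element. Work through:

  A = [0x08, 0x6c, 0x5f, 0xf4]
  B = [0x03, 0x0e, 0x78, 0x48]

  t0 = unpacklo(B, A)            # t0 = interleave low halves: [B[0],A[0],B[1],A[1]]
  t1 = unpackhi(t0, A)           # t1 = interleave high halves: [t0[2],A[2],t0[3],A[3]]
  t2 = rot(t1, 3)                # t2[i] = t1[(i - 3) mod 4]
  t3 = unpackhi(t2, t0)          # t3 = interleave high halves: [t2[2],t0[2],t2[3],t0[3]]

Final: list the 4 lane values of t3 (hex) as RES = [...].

→ t0 |03|08|0e|6c|
→ t1 |0e|5f|6c|f4|
→ t2 |5f|6c|f4|0e|
→ t3 |f4|0e|0e|6c|

RES = [ 0xf4  0x0e  0x0e  0x6c ]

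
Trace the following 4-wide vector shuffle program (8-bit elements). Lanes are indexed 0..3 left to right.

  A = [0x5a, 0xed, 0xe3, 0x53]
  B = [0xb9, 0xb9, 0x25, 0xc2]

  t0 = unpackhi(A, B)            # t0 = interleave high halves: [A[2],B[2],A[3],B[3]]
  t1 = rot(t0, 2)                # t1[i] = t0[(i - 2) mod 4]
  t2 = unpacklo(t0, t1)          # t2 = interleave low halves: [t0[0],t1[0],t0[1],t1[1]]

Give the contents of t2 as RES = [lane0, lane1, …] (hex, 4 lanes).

RES = [ 0xe3  0x53  0x25  0xc2 ]

  t0: e3 25 53 c2
  t1: 53 c2 e3 25
  t2: e3 53 25 c2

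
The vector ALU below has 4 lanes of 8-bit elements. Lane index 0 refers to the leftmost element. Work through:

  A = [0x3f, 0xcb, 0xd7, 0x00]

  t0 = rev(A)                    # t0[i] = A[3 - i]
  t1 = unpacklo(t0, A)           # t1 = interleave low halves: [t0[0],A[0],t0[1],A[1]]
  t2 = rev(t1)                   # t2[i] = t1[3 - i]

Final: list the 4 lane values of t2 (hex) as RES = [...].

t0 = [0x00, 0xd7, 0xcb, 0x3f]
t1 = [0x00, 0x3f, 0xd7, 0xcb]
t2 = [0xcb, 0xd7, 0x3f, 0x00]

RES = [ 0xcb  0xd7  0x3f  0x00 ]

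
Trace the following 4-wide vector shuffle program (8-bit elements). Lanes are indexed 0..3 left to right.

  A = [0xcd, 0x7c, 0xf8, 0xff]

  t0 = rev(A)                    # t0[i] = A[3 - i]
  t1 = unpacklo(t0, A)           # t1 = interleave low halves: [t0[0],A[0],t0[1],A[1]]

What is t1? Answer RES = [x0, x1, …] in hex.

RES = [ 0xff  0xcd  0xf8  0x7c ]

  t0: ff f8 7c cd
  t1: ff cd f8 7c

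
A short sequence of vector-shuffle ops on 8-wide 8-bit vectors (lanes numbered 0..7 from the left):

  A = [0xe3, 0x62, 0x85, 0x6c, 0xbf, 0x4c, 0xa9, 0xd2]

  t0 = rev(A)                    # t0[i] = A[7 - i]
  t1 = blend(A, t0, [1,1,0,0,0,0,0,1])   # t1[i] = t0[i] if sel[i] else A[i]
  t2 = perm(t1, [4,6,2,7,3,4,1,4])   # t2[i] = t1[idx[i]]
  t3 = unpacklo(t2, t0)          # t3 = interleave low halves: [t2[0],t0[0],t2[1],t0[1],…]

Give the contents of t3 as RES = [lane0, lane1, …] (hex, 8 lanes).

  t0: d2 a9 4c bf 6c 85 62 e3
  t1: d2 a9 85 6c bf 4c a9 e3
  t2: bf a9 85 e3 6c bf a9 bf
  t3: bf d2 a9 a9 85 4c e3 bf

RES = [ 0xbf  0xd2  0xa9  0xa9  0x85  0x4c  0xe3  0xbf ]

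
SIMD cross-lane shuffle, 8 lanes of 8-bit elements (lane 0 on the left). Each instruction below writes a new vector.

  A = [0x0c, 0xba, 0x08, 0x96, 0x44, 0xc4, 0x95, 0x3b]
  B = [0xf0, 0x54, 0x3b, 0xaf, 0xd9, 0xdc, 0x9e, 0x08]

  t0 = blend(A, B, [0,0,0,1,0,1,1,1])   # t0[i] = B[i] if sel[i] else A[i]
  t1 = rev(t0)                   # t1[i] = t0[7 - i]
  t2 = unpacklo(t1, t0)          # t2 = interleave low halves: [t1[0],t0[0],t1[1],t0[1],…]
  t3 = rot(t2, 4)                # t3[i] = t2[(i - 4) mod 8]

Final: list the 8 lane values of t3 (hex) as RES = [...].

RES = [0xdc, 0x08, 0x44, 0xaf, 0x08, 0x0c, 0x9e, 0xba]

t0 = [0x0c, 0xba, 0x08, 0xaf, 0x44, 0xdc, 0x9e, 0x08]
t1 = [0x08, 0x9e, 0xdc, 0x44, 0xaf, 0x08, 0xba, 0x0c]
t2 = [0x08, 0x0c, 0x9e, 0xba, 0xdc, 0x08, 0x44, 0xaf]
t3 = [0xdc, 0x08, 0x44, 0xaf, 0x08, 0x0c, 0x9e, 0xba]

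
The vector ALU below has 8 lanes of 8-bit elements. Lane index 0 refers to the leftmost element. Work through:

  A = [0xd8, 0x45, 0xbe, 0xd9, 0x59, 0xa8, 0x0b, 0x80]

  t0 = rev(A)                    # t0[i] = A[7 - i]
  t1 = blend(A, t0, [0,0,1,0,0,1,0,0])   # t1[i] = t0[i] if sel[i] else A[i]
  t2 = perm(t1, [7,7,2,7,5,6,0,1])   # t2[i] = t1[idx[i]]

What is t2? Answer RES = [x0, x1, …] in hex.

RES = [0x80, 0x80, 0xa8, 0x80, 0xbe, 0x0b, 0xd8, 0x45]

→ t0 |80|0b|a8|59|d9|be|45|d8|
→ t1 |d8|45|a8|d9|59|be|0b|80|
→ t2 |80|80|a8|80|be|0b|d8|45|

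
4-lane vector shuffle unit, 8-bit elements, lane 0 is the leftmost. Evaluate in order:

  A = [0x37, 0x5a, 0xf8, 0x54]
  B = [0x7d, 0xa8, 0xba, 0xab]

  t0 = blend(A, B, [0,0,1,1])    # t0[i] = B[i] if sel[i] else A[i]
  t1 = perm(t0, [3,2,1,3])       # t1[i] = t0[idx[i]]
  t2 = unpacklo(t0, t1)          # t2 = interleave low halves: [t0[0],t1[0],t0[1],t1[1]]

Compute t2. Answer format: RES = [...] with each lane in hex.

→ t0 |37|5a|ba|ab|
→ t1 |ab|ba|5a|ab|
→ t2 |37|ab|5a|ba|

RES = [0x37, 0xab, 0x5a, 0xba]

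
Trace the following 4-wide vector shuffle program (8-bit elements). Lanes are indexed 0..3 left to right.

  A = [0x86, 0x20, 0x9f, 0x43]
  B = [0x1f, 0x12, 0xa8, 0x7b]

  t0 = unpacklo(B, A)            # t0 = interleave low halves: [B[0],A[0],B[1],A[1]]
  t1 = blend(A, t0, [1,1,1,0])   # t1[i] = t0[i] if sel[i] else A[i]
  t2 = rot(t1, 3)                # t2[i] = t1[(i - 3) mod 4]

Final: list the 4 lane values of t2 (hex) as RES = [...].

→ t0 |1f|86|12|20|
→ t1 |1f|86|12|43|
→ t2 |86|12|43|1f|

RES = [0x86, 0x12, 0x43, 0x1f]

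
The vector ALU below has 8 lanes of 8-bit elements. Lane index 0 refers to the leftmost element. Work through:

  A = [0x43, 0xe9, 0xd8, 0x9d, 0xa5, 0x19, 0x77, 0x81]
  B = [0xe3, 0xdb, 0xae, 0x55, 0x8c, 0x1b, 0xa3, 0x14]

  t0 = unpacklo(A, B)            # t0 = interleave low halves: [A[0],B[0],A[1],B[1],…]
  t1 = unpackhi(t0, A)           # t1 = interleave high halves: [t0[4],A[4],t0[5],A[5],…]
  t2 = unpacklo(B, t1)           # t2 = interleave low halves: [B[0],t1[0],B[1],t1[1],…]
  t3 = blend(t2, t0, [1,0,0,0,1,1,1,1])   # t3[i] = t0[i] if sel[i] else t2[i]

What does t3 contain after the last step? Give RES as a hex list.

RES = [ 0x43  0xd8  0xdb  0xa5  0xd8  0xae  0x9d  0x55 ]

t0 = [0x43, 0xe3, 0xe9, 0xdb, 0xd8, 0xae, 0x9d, 0x55]
t1 = [0xd8, 0xa5, 0xae, 0x19, 0x9d, 0x77, 0x55, 0x81]
t2 = [0xe3, 0xd8, 0xdb, 0xa5, 0xae, 0xae, 0x55, 0x19]
t3 = [0x43, 0xd8, 0xdb, 0xa5, 0xd8, 0xae, 0x9d, 0x55]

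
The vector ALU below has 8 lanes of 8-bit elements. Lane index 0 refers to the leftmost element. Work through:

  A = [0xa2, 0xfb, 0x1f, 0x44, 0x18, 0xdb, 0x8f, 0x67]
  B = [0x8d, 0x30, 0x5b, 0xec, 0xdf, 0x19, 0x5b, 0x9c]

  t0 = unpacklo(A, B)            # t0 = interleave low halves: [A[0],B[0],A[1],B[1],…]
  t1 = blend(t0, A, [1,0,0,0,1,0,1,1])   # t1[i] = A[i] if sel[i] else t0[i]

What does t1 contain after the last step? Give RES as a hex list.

RES = [ 0xa2  0x8d  0xfb  0x30  0x18  0x5b  0x8f  0x67 ]

→ t0 |a2|8d|fb|30|1f|5b|44|ec|
→ t1 |a2|8d|fb|30|18|5b|8f|67|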